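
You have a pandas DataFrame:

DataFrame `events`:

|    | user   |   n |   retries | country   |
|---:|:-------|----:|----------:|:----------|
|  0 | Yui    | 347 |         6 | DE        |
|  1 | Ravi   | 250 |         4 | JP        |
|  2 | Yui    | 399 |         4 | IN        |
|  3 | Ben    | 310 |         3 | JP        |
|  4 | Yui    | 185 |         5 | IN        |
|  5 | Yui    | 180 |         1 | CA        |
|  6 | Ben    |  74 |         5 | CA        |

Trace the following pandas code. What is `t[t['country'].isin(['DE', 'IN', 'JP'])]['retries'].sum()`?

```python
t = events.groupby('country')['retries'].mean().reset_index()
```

group by country, mean of retries:
country
CA    3.0
DE    6.0
IN    4.5
JP    3.5
Name: retries, dtype: float64
reset_index():
  country  retries
0      CA      3.0
1      DE      6.0
2      IN      4.5
3      JP      3.5
filter rows where country in ['DE', 'IN', 'JP']:
  country  retries
1      DE      6.0
2      IN      4.5
3      JP      3.5
So sum() = 14.0.

14.0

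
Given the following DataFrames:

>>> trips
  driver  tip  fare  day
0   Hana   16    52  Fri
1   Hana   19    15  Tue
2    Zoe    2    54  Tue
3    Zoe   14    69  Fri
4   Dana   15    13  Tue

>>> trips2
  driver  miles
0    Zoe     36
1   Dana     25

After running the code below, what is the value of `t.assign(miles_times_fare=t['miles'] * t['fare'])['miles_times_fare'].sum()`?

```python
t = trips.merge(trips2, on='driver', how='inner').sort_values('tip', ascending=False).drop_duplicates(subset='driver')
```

merge on 'driver' (how='inner') → 3 rows:
  driver  tip  fare  day  miles
0    Zoe    2    54  Tue     36
1    Zoe   14    69  Fri     36
2   Dana   15    13  Tue     25
sort by tip descending:
  driver  tip  fare  day  miles
2   Dana   15    13  Tue     25
1    Zoe   14    69  Fri     36
0    Zoe    2    54  Tue     36
drop duplicate driver (keep=first):
  driver  tip  fare  day  miles
2   Dana   15    13  Tue     25
1    Zoe   14    69  Fri     36
add column miles_times_fare = t['miles'] * t['fare']:
  driver  tip  fare  day  miles  miles_times_fare
2   Dana   15    13  Tue     25               325
1    Zoe   14    69  Fri     36              2484
The sum of column 'miles_times_fare' is 2809.

2809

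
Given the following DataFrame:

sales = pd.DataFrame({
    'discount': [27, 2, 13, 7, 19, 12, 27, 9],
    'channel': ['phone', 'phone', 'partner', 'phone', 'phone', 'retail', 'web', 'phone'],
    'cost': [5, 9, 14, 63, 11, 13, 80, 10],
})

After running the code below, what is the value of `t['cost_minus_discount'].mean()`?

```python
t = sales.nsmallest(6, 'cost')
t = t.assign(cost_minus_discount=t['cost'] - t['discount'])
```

-3.33333333333

take 6 rows with smallest cost:
   discount  channel  cost
0        27    phone     5
1         2    phone     9
7         9    phone    10
4        19    phone    11
5        12   retail    13
2        13  partner    14
add column cost_minus_discount = t['cost'] - t['discount']:
   discount  channel  cost  cost_minus_discount
0        27    phone     5                  -22
1         2    phone     9                    7
7         9    phone    10                    1
4        19    phone    11                   -8
5        12   retail    13                    1
2        13  partner    14                    1
Hence -3.33333333333.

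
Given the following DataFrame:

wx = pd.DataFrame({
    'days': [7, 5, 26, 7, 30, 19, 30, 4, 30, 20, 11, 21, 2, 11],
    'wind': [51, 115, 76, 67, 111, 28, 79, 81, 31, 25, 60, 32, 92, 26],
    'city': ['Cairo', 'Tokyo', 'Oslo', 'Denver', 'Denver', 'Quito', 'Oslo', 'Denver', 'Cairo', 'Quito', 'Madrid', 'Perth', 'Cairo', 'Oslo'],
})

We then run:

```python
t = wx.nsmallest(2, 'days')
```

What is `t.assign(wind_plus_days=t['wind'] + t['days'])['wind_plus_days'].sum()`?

179

take 2 rows with smallest days:
    days  wind    city
12     2    92   Cairo
7      4    81  Denver
add column wind_plus_days = t['wind'] + t['days']:
    days  wind    city  wind_plus_days
12     2    92   Cairo              94
7      4    81  Denver              85
sum of column 'wind_plus_days' → 179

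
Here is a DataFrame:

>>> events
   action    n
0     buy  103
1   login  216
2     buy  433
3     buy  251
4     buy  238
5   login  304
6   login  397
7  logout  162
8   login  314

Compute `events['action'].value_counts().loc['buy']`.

value_counts of action:
action
buy       4
login     4
logout    1
Name: count, dtype: int64
Reading off the value at index 'buy', we get 4.

4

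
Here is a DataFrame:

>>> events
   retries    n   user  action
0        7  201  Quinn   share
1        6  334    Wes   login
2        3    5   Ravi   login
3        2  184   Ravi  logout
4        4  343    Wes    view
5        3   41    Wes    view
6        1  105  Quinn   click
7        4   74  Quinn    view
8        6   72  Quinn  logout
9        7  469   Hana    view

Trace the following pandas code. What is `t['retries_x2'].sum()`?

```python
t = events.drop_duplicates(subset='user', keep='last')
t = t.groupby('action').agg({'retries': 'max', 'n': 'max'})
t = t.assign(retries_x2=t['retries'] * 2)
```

26

drop duplicate user (keep=last):
   retries    n   user  action
3        2  184   Ravi  logout
5        3   41    Wes    view
8        6   72  Quinn  logout
9        7  469   Hana    view
group by action: max(retries), max(n):
        retries    n
action              
logout        6  184
view          7  469
add column retries_x2 = t['retries'] * 2:
        retries    n  retries_x2
action                          
logout        6  184          12
view          7  469          14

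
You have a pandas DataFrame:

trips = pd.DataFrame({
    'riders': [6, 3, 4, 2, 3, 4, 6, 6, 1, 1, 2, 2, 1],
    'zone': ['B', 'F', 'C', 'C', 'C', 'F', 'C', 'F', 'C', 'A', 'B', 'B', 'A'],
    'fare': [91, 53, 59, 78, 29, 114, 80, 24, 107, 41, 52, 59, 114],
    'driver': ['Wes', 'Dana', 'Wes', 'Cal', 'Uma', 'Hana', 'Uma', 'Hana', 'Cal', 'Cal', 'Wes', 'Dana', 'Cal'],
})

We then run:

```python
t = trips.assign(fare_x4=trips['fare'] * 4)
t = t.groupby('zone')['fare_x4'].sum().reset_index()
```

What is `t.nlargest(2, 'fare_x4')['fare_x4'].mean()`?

add column fare_x4 = trips['fare'] * 4:
    riders zone  fare driver  fare_x4
0        6    B    91    Wes      364
1        3    F    53   Dana      212
2        4    C    59    Wes      236
3        2    C    78    Cal      312
4        3    C    29    Uma      116
5        4    F   114   Hana      456
6        6    C    80    Uma      320
7        6    F    24   Hana       96
8        1    C   107    Cal      428
9        1    A    41    Cal      164
10       2    B    52    Wes      208
11       2    B    59   Dana      236
12       1    A   114    Cal      456
group by zone, sum of fare_x4:
zone
A     620
B     808
C    1412
F     764
Name: fare_x4, dtype: int64
reset_index():
  zone  fare_x4
0    A      620
1    B      808
2    C     1412
3    F      764
take 2 rows with largest fare_x4:
  zone  fare_x4
2    C     1412
1    B      808

1110.0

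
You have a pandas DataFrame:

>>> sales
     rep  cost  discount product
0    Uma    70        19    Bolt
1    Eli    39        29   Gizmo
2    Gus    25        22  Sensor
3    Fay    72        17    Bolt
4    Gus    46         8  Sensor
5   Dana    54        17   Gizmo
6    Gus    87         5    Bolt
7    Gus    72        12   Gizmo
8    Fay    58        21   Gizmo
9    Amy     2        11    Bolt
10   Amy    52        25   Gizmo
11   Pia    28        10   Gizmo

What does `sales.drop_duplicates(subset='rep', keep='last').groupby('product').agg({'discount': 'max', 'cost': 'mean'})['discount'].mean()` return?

24.0

drop duplicate rep (keep=last):
     rep  cost  discount product
0    Uma    70        19    Bolt
1    Eli    39        29   Gizmo
5   Dana    54        17   Gizmo
7    Gus    72        12   Gizmo
8    Fay    58        21   Gizmo
10   Amy    52        25   Gizmo
11   Pia    28        10   Gizmo
group by product: max(discount), mean(cost):
         discount  cost
product                
Bolt           19  70.0
Gizmo          29  50.5
Reading off the mean of column 'discount', we get 24.0.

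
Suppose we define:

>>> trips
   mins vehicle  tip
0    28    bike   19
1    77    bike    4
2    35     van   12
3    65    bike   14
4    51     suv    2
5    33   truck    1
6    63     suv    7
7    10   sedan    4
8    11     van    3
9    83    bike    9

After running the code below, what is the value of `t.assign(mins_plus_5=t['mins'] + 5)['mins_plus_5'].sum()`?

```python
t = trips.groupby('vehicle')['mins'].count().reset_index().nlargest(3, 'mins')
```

group by vehicle, count of mins:
vehicle
bike     4
sedan    1
suv      2
truck    1
van      2
Name: mins, dtype: int64
reset_index():
  vehicle  mins
0    bike     4
1   sedan     1
2     suv     2
3   truck     1
4     van     2
take 3 rows with largest mins:
  vehicle  mins
0    bike     4
2     suv     2
4     van     2
add column mins_plus_5 = t['mins'] + 5:
  vehicle  mins  mins_plus_5
0    bike     4            9
2     suv     2            7
4     van     2            7
Reading off the sum of column 'mins_plus_5', we get 23.

23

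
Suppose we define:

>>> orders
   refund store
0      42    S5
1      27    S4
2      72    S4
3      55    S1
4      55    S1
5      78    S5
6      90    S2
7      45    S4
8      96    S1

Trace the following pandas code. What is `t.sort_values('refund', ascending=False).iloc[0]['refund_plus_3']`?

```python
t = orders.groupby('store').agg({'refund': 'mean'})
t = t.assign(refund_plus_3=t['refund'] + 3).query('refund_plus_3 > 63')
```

93.0

group by store, mean of refund:
          refund
store           
S1     68.666667
S2     90.000000
S4     48.000000
S5     60.000000
add column refund_plus_3 = t['refund'] + 3:
          refund  refund_plus_3
store                          
S1     68.666667      71.666667
S2     90.000000      93.000000
S4     48.000000      51.000000
S5     60.000000      63.000000
filter rows where refund_plus_3 > 63:
          refund  refund_plus_3
store                          
S1     68.666667      71.666667
S2     90.000000      93.000000
sort by refund descending:
          refund  refund_plus_3
store                          
S2     90.000000      93.000000
S1     68.666667      71.666667
Finally, value at position 0, column 'refund_plus_3' = 93.0.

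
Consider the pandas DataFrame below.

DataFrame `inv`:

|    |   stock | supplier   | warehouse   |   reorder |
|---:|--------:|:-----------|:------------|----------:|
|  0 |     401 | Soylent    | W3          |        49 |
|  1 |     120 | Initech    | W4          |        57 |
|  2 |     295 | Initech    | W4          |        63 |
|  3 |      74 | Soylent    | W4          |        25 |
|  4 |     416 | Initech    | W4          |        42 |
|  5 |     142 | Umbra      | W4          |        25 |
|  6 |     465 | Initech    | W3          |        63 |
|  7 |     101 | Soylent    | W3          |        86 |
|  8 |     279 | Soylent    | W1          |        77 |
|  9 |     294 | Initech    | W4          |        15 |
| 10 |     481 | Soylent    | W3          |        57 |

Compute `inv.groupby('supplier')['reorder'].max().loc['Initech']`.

group by supplier, max of reorder:
supplier
Initech    63
Soylent    86
Umbra      25
Name: reorder, dtype: int64
Reading off the value at index 'Initech', we get 63.

63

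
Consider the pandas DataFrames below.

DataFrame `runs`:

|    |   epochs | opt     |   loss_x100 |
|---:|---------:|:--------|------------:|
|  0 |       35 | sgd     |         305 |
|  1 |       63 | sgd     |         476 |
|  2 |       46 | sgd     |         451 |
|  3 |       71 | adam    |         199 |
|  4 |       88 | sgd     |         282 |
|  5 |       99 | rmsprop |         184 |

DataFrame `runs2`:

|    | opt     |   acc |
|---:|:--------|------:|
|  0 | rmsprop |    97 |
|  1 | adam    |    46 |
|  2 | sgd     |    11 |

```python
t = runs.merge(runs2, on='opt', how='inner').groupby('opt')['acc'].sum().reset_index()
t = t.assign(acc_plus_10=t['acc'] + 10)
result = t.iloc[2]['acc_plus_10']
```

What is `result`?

54

merge on 'opt' (how='inner') → 6 rows:
   epochs      opt  loss_x100  acc
0      35      sgd        305   11
1      63      sgd        476   11
2      46      sgd        451   11
3      71     adam        199   46
4      88      sgd        282   11
5      99  rmsprop        184   97
group by opt, sum of acc:
opt
adam       46
rmsprop    97
sgd        44
Name: acc, dtype: int64
reset_index():
       opt  acc
0     adam   46
1  rmsprop   97
2      sgd   44
add column acc_plus_10 = t['acc'] + 10:
       opt  acc  acc_plus_10
0     adam   46           56
1  rmsprop   97          107
2      sgd   44           54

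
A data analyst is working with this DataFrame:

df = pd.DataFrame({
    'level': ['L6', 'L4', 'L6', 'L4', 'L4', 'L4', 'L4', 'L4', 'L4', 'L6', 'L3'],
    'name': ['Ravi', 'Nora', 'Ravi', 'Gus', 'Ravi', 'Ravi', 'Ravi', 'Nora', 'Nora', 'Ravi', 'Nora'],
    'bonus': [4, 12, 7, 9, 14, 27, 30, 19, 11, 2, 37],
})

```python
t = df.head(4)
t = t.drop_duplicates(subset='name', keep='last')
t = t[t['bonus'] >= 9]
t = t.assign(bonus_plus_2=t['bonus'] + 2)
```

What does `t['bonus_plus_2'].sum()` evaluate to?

25

take first 4 rows:
  level  name  bonus
0    L6  Ravi      4
1    L4  Nora     12
2    L6  Ravi      7
3    L4   Gus      9
drop duplicate name (keep=last):
  level  name  bonus
1    L4  Nora     12
2    L6  Ravi      7
3    L4   Gus      9
filter rows where bonus >= 9:
  level  name  bonus
1    L4  Nora     12
3    L4   Gus      9
add column bonus_plus_2 = t['bonus'] + 2:
  level  name  bonus  bonus_plus_2
1    L4  Nora     12            14
3    L4   Gus      9            11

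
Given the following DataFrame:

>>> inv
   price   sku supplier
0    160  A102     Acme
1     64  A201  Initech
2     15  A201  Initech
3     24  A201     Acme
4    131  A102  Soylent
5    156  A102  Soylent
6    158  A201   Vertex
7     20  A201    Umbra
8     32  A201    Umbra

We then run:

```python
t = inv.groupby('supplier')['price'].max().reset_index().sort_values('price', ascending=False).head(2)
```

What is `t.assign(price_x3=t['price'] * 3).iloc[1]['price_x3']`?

474

group by supplier, max of price:
supplier
Acme       160
Initech     64
Soylent    156
Umbra       32
Vertex     158
Name: price, dtype: int64
reset_index():
  supplier  price
0     Acme    160
1  Initech     64
2  Soylent    156
3    Umbra     32
4   Vertex    158
sort by price descending:
  supplier  price
0     Acme    160
4   Vertex    158
2  Soylent    156
1  Initech     64
3    Umbra     32
take first 2 rows:
  supplier  price
0     Acme    160
4   Vertex    158
add column price_x3 = t['price'] * 3:
  supplier  price  price_x3
0     Acme    160       480
4   Vertex    158       474
Then the value at position 1, column 'price_x3': 474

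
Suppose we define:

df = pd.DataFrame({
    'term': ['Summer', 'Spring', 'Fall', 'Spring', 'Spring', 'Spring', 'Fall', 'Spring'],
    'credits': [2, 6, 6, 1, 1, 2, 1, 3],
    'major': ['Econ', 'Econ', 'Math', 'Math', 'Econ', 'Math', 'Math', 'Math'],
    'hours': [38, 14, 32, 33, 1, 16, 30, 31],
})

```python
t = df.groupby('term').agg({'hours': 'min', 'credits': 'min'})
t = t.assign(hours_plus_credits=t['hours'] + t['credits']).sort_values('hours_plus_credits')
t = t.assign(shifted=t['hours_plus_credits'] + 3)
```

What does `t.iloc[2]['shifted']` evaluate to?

43

group by term: min(hours), min(credits):
        hours  credits
term                  
Fall       30        1
Spring      1        1
Summer     38        2
add column hours_plus_credits = t['hours'] + t['credits']:
        hours  credits  hours_plus_credits
term                                      
Fall       30        1                  31
Spring      1        1                   2
Summer     38        2                  40
sort by hours_plus_credits:
        hours  credits  hours_plus_credits
term                                      
Spring      1        1                   2
Fall       30        1                  31
Summer     38        2                  40
add column shifted = t['hours_plus_credits'] + 3:
        hours  credits  hours_plus_credits  shifted
term                                               
Spring      1        1                   2        5
Fall       30        1                  31       34
Summer     38        2                  40       43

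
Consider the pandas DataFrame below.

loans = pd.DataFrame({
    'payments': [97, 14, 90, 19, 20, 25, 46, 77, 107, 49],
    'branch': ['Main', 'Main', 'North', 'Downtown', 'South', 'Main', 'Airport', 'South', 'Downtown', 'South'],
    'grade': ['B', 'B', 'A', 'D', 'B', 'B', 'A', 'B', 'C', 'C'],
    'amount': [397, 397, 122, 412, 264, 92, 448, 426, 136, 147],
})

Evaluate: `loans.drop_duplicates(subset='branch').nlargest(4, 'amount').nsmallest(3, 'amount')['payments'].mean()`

45.3333333333

drop duplicate branch (keep=first):
   payments    branch grade  amount
0        97      Main     B     397
2        90     North     A     122
3        19  Downtown     D     412
4        20     South     B     264
6        46   Airport     A     448
take 4 rows with largest amount:
   payments    branch grade  amount
6        46   Airport     A     448
3        19  Downtown     D     412
0        97      Main     B     397
4        20     South     B     264
take 3 rows with smallest amount:
   payments    branch grade  amount
4        20     South     B     264
0        97      Main     B     397
3        19  Downtown     D     412
Hence 45.3333333333.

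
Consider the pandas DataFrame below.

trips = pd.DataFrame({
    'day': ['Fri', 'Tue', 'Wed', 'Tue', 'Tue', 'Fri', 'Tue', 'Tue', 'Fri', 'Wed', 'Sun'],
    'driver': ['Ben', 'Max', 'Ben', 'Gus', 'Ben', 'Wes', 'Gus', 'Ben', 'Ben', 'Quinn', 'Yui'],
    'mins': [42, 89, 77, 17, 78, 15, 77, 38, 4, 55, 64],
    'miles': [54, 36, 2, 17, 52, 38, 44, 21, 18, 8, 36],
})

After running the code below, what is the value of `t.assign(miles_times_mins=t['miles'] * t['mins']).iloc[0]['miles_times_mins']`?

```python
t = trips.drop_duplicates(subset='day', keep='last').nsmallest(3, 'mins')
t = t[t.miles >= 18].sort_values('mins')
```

drop duplicate day (keep=last):
    day driver  mins  miles
7   Tue    Ben    38     21
8   Fri    Ben     4     18
9   Wed  Quinn    55      8
10  Sun    Yui    64     36
take 3 rows with smallest mins:
   day driver  mins  miles
8  Fri    Ben     4     18
7  Tue    Ben    38     21
9  Wed  Quinn    55      8
filter rows where miles >= 18:
   day driver  mins  miles
8  Fri    Ben     4     18
7  Tue    Ben    38     21
sort by mins:
   day driver  mins  miles
8  Fri    Ben     4     18
7  Tue    Ben    38     21
add column miles_times_mins = t['miles'] * t['mins']:
   day driver  mins  miles  miles_times_mins
8  Fri    Ben     4     18                72
7  Tue    Ben    38     21               798
The value at position 0, column 'miles_times_mins' is 72.

72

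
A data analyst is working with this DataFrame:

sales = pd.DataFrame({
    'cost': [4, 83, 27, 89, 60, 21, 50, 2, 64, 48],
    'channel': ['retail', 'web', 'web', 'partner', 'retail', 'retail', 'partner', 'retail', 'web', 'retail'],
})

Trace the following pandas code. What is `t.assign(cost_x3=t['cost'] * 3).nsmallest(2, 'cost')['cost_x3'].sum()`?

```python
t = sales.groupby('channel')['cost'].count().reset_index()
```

15

group by channel, count of cost:
channel
partner    2
retail     5
web        3
Name: cost, dtype: int64
reset_index():
   channel  cost
0  partner     2
1   retail     5
2      web     3
add column cost_x3 = t['cost'] * 3:
   channel  cost  cost_x3
0  partner     2        6
1   retail     5       15
2      web     3        9
take 2 rows with smallest cost:
   channel  cost  cost_x3
0  partner     2        6
2      web     3        9
Taking the sum of column 'cost_x3' gives 15.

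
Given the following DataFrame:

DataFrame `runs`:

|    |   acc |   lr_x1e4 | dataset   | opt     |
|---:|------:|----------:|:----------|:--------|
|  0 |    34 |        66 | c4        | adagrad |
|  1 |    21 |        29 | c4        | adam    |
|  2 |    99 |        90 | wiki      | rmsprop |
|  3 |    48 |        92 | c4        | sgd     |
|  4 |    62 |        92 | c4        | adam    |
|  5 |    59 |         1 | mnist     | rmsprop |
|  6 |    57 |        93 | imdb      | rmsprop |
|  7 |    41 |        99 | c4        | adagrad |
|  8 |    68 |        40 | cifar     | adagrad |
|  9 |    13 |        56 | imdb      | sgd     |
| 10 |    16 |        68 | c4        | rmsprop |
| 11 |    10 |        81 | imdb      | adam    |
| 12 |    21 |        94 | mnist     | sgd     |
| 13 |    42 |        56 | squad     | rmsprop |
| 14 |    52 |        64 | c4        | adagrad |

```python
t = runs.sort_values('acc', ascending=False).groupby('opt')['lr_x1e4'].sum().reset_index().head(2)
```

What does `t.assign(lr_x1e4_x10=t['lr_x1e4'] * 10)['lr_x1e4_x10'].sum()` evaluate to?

sort by acc descending:
    acc  lr_x1e4 dataset      opt
2    99       90    wiki  rmsprop
8    68       40   cifar  adagrad
4    62       92      c4     adam
5    59        1   mnist  rmsprop
6    57       93    imdb  rmsprop
14   52       64      c4  adagrad
3    48       92      c4      sgd
13   42       56   squad  rmsprop
7    41       99      c4  adagrad
0    34       66      c4  adagrad
1    21       29      c4     adam
12   21       94   mnist      sgd
10   16       68      c4  rmsprop
9    13       56    imdb      sgd
11   10       81    imdb     adam
group by opt, sum of lr_x1e4:
opt
adagrad    269
adam       202
rmsprop    308
sgd        242
Name: lr_x1e4, dtype: int64
reset_index():
       opt  lr_x1e4
0  adagrad      269
1     adam      202
2  rmsprop      308
3      sgd      242
take first 2 rows:
       opt  lr_x1e4
0  adagrad      269
1     adam      202
add column lr_x1e4_x10 = t['lr_x1e4'] * 10:
       opt  lr_x1e4  lr_x1e4_x10
0  adagrad      269         2690
1     adam      202         2020

4710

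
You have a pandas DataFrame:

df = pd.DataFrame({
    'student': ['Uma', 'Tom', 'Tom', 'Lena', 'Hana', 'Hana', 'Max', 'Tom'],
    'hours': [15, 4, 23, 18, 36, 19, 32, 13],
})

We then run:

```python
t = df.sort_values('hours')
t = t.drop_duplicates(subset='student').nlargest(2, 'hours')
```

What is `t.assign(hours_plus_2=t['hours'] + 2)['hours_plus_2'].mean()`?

sort by hours:
  student  hours
1     Tom      4
7     Tom     13
0     Uma     15
3    Lena     18
5    Hana     19
2     Tom     23
6     Max     32
4    Hana     36
drop duplicate student (keep=first):
  student  hours
1     Tom      4
0     Uma     15
3    Lena     18
5    Hana     19
6     Max     32
take 2 rows with largest hours:
  student  hours
6     Max     32
5    Hana     19
add column hours_plus_2 = t['hours'] + 2:
  student  hours  hours_plus_2
6     Max     32            34
5    Hana     19            21

27.5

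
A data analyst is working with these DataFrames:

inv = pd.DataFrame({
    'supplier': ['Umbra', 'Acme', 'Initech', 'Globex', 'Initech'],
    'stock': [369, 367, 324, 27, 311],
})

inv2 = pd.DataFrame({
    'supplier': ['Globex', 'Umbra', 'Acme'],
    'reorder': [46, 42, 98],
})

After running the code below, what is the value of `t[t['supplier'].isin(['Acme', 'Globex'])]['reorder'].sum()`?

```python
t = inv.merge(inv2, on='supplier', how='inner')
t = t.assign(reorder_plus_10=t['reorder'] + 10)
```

144

merge on 'supplier' (how='inner') → 3 rows:
  supplier  stock  reorder
0    Umbra    369       42
1     Acme    367       98
2   Globex     27       46
add column reorder_plus_10 = t['reorder'] + 10:
  supplier  stock  reorder  reorder_plus_10
0    Umbra    369       42               52
1     Acme    367       98              108
2   Globex     27       46               56
filter rows where supplier in ['Acme', 'Globex']:
  supplier  stock  reorder  reorder_plus_10
1     Acme    367       98              108
2   Globex     27       46               56
Reading off the sum of column 'reorder', we get 144.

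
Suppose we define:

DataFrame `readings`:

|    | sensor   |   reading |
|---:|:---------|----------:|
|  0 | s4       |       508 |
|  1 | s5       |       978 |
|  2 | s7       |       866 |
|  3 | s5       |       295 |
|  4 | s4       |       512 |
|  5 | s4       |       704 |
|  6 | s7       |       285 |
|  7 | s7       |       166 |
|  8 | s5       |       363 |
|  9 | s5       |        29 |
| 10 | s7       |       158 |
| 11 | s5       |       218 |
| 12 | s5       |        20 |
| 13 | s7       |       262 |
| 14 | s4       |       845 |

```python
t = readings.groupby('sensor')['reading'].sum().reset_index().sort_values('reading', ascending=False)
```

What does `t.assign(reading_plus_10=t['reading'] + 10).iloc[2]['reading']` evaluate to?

1737

group by sensor, sum of reading:
sensor
s4    2569
s5    1903
s7    1737
Name: reading, dtype: int64
reset_index():
  sensor  reading
0     s4     2569
1     s5     1903
2     s7     1737
sort by reading descending:
  sensor  reading
0     s4     2569
1     s5     1903
2     s7     1737
add column reading_plus_10 = t['reading'] + 10:
  sensor  reading  reading_plus_10
0     s4     2569             2579
1     s5     1903             1913
2     s7     1737             1747
Then the value at position 2, column 'reading': 1737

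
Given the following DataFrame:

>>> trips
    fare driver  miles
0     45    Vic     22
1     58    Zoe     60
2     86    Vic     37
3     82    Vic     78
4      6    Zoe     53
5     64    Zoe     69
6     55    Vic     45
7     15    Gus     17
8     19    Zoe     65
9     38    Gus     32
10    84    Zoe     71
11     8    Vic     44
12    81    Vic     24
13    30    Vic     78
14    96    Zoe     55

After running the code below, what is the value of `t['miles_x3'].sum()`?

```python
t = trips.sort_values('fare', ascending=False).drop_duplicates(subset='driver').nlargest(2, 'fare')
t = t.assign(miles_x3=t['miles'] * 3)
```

276

sort by fare descending:
    fare driver  miles
14    96    Zoe     55
2     86    Vic     37
10    84    Zoe     71
3     82    Vic     78
12    81    Vic     24
5     64    Zoe     69
1     58    Zoe     60
6     55    Vic     45
0     45    Vic     22
9     38    Gus     32
13    30    Vic     78
8     19    Zoe     65
7     15    Gus     17
11     8    Vic     44
4      6    Zoe     53
drop duplicate driver (keep=first):
    fare driver  miles
14    96    Zoe     55
2     86    Vic     37
9     38    Gus     32
take 2 rows with largest fare:
    fare driver  miles
14    96    Zoe     55
2     86    Vic     37
add column miles_x3 = t['miles'] * 3:
    fare driver  miles  miles_x3
14    96    Zoe     55       165
2     86    Vic     37       111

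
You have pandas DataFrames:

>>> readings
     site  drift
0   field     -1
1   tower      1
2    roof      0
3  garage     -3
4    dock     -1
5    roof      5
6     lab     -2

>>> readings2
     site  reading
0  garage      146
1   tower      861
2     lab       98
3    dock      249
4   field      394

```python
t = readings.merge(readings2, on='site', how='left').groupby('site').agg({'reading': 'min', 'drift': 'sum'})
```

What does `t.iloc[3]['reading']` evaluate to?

merge on 'site' (how='left') → 7 rows:
     site  drift  reading
0   field     -1    394.0
1   tower      1    861.0
2    roof      0      NaN
3  garage     -3    146.0
4    dock     -1    249.0
5    roof      5      NaN
6     lab     -2     98.0
group by site: min(reading), sum(drift):
        reading  drift
site                  
dock      249.0     -1
field     394.0     -1
garage    146.0     -3
lab        98.0     -2
roof        NaN      5
tower     861.0      1

98.0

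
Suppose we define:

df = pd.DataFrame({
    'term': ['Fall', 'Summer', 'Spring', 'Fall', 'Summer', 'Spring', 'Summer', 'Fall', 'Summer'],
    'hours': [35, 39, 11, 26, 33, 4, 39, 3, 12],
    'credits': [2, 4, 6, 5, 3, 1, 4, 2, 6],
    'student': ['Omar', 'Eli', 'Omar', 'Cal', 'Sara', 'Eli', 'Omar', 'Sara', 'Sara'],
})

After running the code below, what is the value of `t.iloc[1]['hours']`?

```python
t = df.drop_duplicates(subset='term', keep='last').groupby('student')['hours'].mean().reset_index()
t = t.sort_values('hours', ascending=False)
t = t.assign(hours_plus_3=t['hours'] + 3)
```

drop duplicate term (keep=last):
     term  hours  credits student
5  Spring      4        1     Eli
7    Fall      3        2    Sara
8  Summer     12        6    Sara
group by student, mean of hours:
student
Eli     4.0
Sara    7.5
Name: hours, dtype: float64
reset_index():
  student  hours
0     Eli    4.0
1    Sara    7.5
sort by hours descending:
  student  hours
1    Sara    7.5
0     Eli    4.0
add column hours_plus_3 = t['hours'] + 3:
  student  hours  hours_plus_3
1    Sara    7.5          10.5
0     Eli    4.0           7.0

4.0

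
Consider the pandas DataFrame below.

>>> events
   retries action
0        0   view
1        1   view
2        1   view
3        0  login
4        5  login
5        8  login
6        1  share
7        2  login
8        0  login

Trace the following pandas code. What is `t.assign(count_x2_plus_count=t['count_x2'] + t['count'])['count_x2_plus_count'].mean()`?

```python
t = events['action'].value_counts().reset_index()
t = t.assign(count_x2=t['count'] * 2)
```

value_counts of action:
action
login    5
view     3
share    1
Name: count, dtype: int64
reset_index():
  action  count
0  login      5
1   view      3
2  share      1
add column count_x2 = t['count'] * 2:
  action  count  count_x2
0  login      5        10
1   view      3         6
2  share      1         2
add column count_x2_plus_count = t['count_x2'] + t['count']:
  action  count  count_x2  count_x2_plus_count
0  login      5        10                   15
1   view      3         6                    9
2  share      1         2                    3
Hence 9.0.

9.0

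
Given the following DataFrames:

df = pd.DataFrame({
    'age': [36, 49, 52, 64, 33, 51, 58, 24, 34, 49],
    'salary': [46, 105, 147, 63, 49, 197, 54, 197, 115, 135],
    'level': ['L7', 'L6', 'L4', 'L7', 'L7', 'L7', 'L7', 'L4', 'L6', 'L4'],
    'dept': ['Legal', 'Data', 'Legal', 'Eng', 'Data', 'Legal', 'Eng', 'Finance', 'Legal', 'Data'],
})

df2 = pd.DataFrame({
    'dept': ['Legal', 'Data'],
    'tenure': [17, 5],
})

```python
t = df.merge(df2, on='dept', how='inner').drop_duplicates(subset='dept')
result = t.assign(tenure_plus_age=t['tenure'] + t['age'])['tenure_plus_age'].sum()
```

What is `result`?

107

merge on 'dept' (how='inner') → 7 rows:
   age  salary level   dept  tenure
0   36      46    L7  Legal      17
1   49     105    L6   Data       5
2   52     147    L4  Legal      17
3   33      49    L7   Data       5
4   51     197    L7  Legal      17
5   34     115    L6  Legal      17
6   49     135    L4   Data       5
drop duplicate dept (keep=first):
   age  salary level   dept  tenure
0   36      46    L7  Legal      17
1   49     105    L6   Data       5
add column tenure_plus_age = t['tenure'] + t['age']:
   age  salary level   dept  tenure  tenure_plus_age
0   36      46    L7  Legal      17               53
1   49     105    L6   Data       5               54
Finally, sum of column 'tenure_plus_age' = 107.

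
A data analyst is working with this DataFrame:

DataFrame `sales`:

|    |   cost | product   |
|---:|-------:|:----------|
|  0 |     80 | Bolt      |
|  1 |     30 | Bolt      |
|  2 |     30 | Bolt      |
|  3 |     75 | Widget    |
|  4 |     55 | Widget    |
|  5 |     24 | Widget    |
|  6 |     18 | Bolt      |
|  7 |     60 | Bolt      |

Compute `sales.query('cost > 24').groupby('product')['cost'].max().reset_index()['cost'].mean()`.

77.5

filter rows where cost > 24:
   cost product
0    80    Bolt
1    30    Bolt
2    30    Bolt
3    75  Widget
4    55  Widget
7    60    Bolt
group by product, max of cost:
product
Bolt      80
Widget    75
Name: cost, dtype: int64
reset_index():
  product  cost
0    Bolt    80
1  Widget    75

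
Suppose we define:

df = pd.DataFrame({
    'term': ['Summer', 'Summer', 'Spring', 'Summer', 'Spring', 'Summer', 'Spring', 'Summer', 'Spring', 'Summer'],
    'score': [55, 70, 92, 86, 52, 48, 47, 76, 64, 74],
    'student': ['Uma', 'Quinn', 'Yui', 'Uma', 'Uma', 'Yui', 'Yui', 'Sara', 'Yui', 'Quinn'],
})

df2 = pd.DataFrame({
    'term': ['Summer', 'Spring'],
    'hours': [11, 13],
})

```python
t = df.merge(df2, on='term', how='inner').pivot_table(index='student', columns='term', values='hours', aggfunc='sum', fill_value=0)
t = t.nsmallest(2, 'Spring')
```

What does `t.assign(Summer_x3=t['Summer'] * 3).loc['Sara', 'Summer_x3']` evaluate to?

merge on 'term' (how='inner') → 10 rows:
     term  score student  hours
0  Summer     55     Uma     11
1  Summer     70   Quinn     11
2  Spring     92     Yui     13
3  Summer     86     Uma     11
4  Spring     52     Uma     13
5  Summer     48     Yui     11
6  Spring     47     Yui     13
7  Summer     76    Sara     11
8  Spring     64     Yui     13
9  Summer     74   Quinn     11
pivot: rows=student, cols=term, sum(hours):
term     Spring  Summer
student                
Quinn         0      22
Sara          0      11
Uma          13      22
Yui          39      11
take 2 rows with smallest Spring:
term     Spring  Summer
student                
Quinn         0      22
Sara          0      11
add column Summer_x3 = t['Summer'] * 3:
term     Spring  Summer  Summer_x3
student                           
Quinn         0      22         66
Sara          0      11         33

33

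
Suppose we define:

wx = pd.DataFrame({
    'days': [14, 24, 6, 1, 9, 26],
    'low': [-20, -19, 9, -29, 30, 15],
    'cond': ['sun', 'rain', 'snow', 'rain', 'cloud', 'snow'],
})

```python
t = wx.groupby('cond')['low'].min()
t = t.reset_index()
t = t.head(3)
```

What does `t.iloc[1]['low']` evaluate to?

group by cond, min of low:
cond
cloud    30
rain    -29
snow      9
sun     -20
Name: low, dtype: int64
reset_index():
    cond  low
0  cloud   30
1   rain  -29
2   snow    9
3    sun  -20
take first 3 rows:
    cond  low
0  cloud   30
1   rain  -29
2   snow    9

-29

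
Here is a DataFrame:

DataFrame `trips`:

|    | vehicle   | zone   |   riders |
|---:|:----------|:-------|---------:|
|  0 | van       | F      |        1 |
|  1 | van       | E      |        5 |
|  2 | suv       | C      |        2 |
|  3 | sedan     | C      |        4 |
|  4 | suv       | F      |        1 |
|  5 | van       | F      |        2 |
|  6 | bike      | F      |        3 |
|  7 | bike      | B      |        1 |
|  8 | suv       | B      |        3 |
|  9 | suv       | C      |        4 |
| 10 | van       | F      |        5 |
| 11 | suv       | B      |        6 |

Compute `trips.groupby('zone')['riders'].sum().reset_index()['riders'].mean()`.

9.25

group by zone, sum of riders:
zone
B    10
C    10
E     5
F    12
Name: riders, dtype: int64
reset_index():
  zone  riders
0    B      10
1    C      10
2    E       5
3    F      12
Finally, mean of column 'riders' = 9.25.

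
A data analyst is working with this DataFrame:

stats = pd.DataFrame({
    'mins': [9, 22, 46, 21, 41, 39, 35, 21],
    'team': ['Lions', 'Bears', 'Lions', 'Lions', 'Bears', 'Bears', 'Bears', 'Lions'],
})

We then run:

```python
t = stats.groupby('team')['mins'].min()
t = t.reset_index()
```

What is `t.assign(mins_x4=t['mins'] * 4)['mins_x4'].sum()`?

124

group by team, min of mins:
team
Bears    22
Lions     9
Name: mins, dtype: int64
reset_index():
    team  mins
0  Bears    22
1  Lions     9
add column mins_x4 = t['mins'] * 4:
    team  mins  mins_x4
0  Bears    22       88
1  Lions     9       36
Then the sum of column 'mins_x4': 124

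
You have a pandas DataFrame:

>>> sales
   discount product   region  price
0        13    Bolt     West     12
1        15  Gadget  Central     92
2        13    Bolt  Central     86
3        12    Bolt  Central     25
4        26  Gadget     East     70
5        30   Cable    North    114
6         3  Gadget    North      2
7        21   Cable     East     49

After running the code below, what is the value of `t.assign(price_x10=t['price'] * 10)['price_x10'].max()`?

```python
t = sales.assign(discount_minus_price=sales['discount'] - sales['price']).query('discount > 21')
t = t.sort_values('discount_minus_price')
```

add column discount_minus_price = sales['discount'] - sales['price']:
   discount product   region  price  discount_minus_price
0        13    Bolt     West     12                     1
1        15  Gadget  Central     92                   -77
2        13    Bolt  Central     86                   -73
3        12    Bolt  Central     25                   -13
4        26  Gadget     East     70                   -44
5        30   Cable    North    114                   -84
6         3  Gadget    North      2                     1
7        21   Cable     East     49                   -28
filter rows where discount > 21:
   discount product region  price  discount_minus_price
4        26  Gadget   East     70                   -44
5        30   Cable  North    114                   -84
sort by discount_minus_price:
   discount product region  price  discount_minus_price
5        30   Cable  North    114                   -84
4        26  Gadget   East     70                   -44
add column price_x10 = t['price'] * 10:
   discount product region  price  discount_minus_price  price_x10
5        30   Cable  North    114                   -84       1140
4        26  Gadget   East     70                   -44        700
Then the max of column 'price_x10': 1140

1140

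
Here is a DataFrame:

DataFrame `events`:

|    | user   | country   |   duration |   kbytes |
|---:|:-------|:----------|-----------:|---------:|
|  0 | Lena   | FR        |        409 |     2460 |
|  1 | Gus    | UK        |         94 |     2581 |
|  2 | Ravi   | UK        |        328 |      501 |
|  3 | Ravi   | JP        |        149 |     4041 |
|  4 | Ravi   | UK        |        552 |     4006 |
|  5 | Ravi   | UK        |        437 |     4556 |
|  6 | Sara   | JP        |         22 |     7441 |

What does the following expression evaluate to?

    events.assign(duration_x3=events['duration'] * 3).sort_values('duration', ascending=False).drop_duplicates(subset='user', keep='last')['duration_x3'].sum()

add column duration_x3 = events['duration'] * 3:
   user country  duration  kbytes  duration_x3
0  Lena      FR       409    2460         1227
1   Gus      UK        94    2581          282
2  Ravi      UK       328     501          984
3  Ravi      JP       149    4041          447
4  Ravi      UK       552    4006         1656
5  Ravi      UK       437    4556         1311
6  Sara      JP        22    7441           66
sort by duration descending:
   user country  duration  kbytes  duration_x3
4  Ravi      UK       552    4006         1656
5  Ravi      UK       437    4556         1311
0  Lena      FR       409    2460         1227
2  Ravi      UK       328     501          984
3  Ravi      JP       149    4041          447
1   Gus      UK        94    2581          282
6  Sara      JP        22    7441           66
drop duplicate user (keep=last):
   user country  duration  kbytes  duration_x3
0  Lena      FR       409    2460         1227
3  Ravi      JP       149    4041          447
1   Gus      UK        94    2581          282
6  Sara      JP        22    7441           66
sum of column 'duration_x3' → 2022

2022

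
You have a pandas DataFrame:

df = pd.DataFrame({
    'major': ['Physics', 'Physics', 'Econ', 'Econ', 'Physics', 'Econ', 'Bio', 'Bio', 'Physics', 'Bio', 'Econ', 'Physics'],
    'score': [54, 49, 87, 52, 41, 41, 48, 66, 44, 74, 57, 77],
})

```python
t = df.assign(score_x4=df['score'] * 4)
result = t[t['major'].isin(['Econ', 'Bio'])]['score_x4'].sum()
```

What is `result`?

add column score_x4 = df['score'] * 4:
      major  score  score_x4
0   Physics     54       216
1   Physics     49       196
2      Econ     87       348
3      Econ     52       208
4   Physics     41       164
5      Econ     41       164
6       Bio     48       192
7       Bio     66       264
8   Physics     44       176
9       Bio     74       296
10     Econ     57       228
11  Physics     77       308
filter rows where major in ['Econ', 'Bio']:
   major  score  score_x4
2   Econ     87       348
3   Econ     52       208
5   Econ     41       164
6    Bio     48       192
7    Bio     66       264
9    Bio     74       296
10  Econ     57       228
The sum of column 'score_x4' is 1700.

1700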